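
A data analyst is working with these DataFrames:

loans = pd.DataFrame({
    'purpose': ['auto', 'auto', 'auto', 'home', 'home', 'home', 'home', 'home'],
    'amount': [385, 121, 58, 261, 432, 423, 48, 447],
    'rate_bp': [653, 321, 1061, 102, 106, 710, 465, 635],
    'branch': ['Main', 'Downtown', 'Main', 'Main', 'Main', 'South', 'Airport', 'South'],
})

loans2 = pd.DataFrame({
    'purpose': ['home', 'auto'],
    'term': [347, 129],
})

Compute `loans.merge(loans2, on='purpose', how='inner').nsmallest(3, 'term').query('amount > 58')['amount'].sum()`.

merge on 'purpose' (how='inner') → 8 rows:
  purpose  amount  rate_bp    branch  term
0    auto     385      653      Main   129
1    auto     121      321  Downtown   129
2    auto      58     1061      Main   129
3    home     261      102      Main   347
4    home     432      106      Main   347
5    home     423      710     South   347
6    home      48      465   Airport   347
7    home     447      635     South   347
take 3 rows with smallest term:
  purpose  amount  rate_bp    branch  term
0    auto     385      653      Main   129
1    auto     121      321  Downtown   129
2    auto      58     1061      Main   129
filter rows where amount > 58:
  purpose  amount  rate_bp    branch  term
0    auto     385      653      Main   129
1    auto     121      321  Downtown   129
The sum of column 'amount' is 506.

506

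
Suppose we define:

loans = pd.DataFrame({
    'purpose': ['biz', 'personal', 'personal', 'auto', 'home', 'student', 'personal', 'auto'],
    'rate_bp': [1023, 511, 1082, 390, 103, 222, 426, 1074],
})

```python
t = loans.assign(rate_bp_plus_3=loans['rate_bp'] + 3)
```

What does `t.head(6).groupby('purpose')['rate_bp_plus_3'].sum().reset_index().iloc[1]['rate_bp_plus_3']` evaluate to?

1026

add column rate_bp_plus_3 = loans['rate_bp'] + 3:
    purpose  rate_bp  rate_bp_plus_3
0       biz     1023            1026
1  personal      511             514
2  personal     1082            1085
3      auto      390             393
4      home      103             106
5   student      222             225
6  personal      426             429
7      auto     1074            1077
take first 6 rows:
    purpose  rate_bp  rate_bp_plus_3
0       biz     1023            1026
1  personal      511             514
2  personal     1082            1085
3      auto      390             393
4      home      103             106
5   student      222             225
group by purpose, sum of rate_bp_plus_3:
purpose
auto         393
biz         1026
home         106
personal    1599
student      225
Name: rate_bp_plus_3, dtype: int64
reset_index():
    purpose  rate_bp_plus_3
0      auto             393
1       biz            1026
2      home             106
3  personal            1599
4   student             225
Finally, value at position 1, column 'rate_bp_plus_3' = 1026.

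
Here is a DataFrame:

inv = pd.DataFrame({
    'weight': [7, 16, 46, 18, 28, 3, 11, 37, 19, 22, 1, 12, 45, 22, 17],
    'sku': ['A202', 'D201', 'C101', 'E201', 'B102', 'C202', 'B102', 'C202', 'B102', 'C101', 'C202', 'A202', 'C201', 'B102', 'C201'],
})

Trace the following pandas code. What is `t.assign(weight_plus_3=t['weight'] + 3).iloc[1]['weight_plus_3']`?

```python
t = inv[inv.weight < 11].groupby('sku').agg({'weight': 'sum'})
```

filter rows where weight < 11:
    weight   sku
0        7  A202
5        3  C202
10       1  C202
group by sku, sum of weight:
      weight
sku         
A202       7
C202       4
add column weight_plus_3 = t['weight'] + 3:
      weight  weight_plus_3
sku                        
A202       7             10
C202       4              7
value at position 1, column 'weight_plus_3' → 7

7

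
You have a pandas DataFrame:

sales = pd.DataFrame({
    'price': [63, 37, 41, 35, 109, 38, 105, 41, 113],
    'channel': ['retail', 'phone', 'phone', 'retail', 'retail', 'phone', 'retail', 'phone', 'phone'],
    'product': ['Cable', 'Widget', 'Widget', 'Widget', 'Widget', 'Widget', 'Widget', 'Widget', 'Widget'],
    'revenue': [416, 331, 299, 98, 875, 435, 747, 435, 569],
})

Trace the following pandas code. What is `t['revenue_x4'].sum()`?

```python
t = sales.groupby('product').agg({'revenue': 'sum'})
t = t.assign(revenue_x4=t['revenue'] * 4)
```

16820

group by product, sum of revenue:
         revenue
product         
Cable        416
Widget      3789
add column revenue_x4 = t['revenue'] * 4:
         revenue  revenue_x4
product                     
Cable        416        1664
Widget      3789       15156
Finally, sum of column 'revenue_x4' = 16820.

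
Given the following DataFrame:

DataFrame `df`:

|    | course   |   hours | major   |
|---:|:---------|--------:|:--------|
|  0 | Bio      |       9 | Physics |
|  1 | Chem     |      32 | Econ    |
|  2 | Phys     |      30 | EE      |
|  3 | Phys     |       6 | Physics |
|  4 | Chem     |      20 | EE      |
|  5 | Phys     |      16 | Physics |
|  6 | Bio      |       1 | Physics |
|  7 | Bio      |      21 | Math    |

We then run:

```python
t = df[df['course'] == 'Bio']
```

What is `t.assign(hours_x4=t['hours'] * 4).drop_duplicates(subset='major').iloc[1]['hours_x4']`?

84

filter rows where course == 'Bio':
  course  hours    major
0    Bio      9  Physics
6    Bio      1  Physics
7    Bio     21     Math
add column hours_x4 = t['hours'] * 4:
  course  hours    major  hours_x4
0    Bio      9  Physics        36
6    Bio      1  Physics         4
7    Bio     21     Math        84
drop duplicate major (keep=first):
  course  hours    major  hours_x4
0    Bio      9  Physics        36
7    Bio     21     Math        84
The value at position 1, column 'hours_x4' is 84.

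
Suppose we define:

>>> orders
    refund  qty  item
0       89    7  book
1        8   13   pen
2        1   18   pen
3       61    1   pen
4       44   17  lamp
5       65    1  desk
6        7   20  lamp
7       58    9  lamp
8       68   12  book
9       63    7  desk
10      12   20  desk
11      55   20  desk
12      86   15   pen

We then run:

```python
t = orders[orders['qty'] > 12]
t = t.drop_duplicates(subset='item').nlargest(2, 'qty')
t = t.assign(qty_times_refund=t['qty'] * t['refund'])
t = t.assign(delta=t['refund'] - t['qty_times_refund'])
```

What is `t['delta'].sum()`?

-932

filter rows where qty > 12:
    refund  qty  item
1        8   13   pen
2        1   18   pen
4       44   17  lamp
6        7   20  lamp
10      12   20  desk
11      55   20  desk
12      86   15   pen
drop duplicate item (keep=first):
    refund  qty  item
1        8   13   pen
4       44   17  lamp
10      12   20  desk
take 2 rows with largest qty:
    refund  qty  item
10      12   20  desk
4       44   17  lamp
add column qty_times_refund = t['qty'] * t['refund']:
    refund  qty  item  qty_times_refund
10      12   20  desk               240
4       44   17  lamp               748
add column delta = t['refund'] - t['qty_times_refund']:
    refund  qty  item  qty_times_refund  delta
10      12   20  desk               240   -228
4       44   17  lamp               748   -704
Then the sum of column 'delta': -932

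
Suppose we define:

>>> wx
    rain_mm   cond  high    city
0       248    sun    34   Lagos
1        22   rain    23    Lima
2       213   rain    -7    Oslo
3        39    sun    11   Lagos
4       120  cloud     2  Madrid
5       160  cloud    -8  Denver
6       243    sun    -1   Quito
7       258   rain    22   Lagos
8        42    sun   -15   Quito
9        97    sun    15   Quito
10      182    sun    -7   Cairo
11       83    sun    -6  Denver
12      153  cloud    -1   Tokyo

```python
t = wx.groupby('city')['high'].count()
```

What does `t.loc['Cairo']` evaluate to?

1

group by city, count of high:
city
Cairo     1
Denver    2
Lagos     3
Lima      1
Madrid    1
Oslo      1
Quito     3
Tokyo     1
Name: high, dtype: int64
Then the value at index 'Cairo': 1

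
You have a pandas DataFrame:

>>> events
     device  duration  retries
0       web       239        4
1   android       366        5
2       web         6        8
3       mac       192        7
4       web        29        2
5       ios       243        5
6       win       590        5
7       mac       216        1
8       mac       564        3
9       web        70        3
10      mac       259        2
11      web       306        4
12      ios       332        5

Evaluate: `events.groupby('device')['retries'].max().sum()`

group by device, max of retries:
device
android    5
ios        5
mac        7
web        8
win        5
Name: retries, dtype: int64
The sum of the resulting series is 30.

30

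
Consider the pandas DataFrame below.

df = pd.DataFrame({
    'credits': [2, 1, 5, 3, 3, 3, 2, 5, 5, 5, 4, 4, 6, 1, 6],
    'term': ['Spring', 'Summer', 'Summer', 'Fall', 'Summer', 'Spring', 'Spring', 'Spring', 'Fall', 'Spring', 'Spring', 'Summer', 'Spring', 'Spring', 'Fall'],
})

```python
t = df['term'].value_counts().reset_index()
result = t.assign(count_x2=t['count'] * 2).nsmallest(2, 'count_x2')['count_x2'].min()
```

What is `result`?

value_counts of term:
term
Spring    8
Summer    4
Fall      3
Name: count, dtype: int64
reset_index():
     term  count
0  Spring      8
1  Summer      4
2    Fall      3
add column count_x2 = t['count'] * 2:
     term  count  count_x2
0  Spring      8        16
1  Summer      4         8
2    Fall      3         6
take 2 rows with smallest count_x2:
     term  count  count_x2
2    Fall      3         6
1  Summer      4         8
Then the min of column 'count_x2': 6

6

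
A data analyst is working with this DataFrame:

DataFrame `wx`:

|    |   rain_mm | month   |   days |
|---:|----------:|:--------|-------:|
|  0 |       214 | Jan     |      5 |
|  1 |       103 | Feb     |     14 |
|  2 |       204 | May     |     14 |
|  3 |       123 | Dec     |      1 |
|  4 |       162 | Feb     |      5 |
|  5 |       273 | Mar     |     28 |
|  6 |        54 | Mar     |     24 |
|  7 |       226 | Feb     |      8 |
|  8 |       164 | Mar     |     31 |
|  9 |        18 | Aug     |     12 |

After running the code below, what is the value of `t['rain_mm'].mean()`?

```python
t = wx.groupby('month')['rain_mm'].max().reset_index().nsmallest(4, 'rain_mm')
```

139.75

group by month, max of rain_mm:
month
Aug     18
Dec    123
Feb    226
Jan    214
Mar    273
May    204
Name: rain_mm, dtype: int64
reset_index():
  month  rain_mm
0   Aug       18
1   Dec      123
2   Feb      226
3   Jan      214
4   Mar      273
5   May      204
take 4 rows with smallest rain_mm:
  month  rain_mm
0   Aug       18
1   Dec      123
5   May      204
3   Jan      214
Hence 139.75.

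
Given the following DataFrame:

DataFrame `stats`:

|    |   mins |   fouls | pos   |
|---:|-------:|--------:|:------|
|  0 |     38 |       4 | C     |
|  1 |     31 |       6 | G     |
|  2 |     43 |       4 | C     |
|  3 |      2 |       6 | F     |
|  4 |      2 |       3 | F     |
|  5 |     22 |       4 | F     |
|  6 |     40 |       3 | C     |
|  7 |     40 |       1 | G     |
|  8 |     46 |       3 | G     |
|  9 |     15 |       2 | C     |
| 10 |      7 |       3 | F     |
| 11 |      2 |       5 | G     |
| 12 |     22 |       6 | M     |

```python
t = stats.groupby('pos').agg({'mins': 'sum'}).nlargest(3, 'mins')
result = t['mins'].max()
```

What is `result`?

136

group by pos, sum of mins:
     mins
pos      
C     136
F      33
G     119
M      22
take 3 rows with largest mins:
     mins
pos      
C     136
G     119
F      33
So max() = 136.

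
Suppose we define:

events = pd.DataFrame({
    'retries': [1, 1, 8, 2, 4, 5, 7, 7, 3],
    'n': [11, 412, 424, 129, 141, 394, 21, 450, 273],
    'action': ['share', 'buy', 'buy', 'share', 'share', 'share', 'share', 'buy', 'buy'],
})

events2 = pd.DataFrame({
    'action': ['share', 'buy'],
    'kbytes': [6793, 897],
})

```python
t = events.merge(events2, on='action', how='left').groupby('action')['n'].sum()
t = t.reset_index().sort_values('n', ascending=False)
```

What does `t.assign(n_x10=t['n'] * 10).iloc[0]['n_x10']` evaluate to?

merge on 'action' (how='left') → 9 rows:
   retries    n action  kbytes
0        1   11  share    6793
1        1  412    buy     897
2        8  424    buy     897
3        2  129  share    6793
4        4  141  share    6793
5        5  394  share    6793
6        7   21  share    6793
7        7  450    buy     897
8        3  273    buy     897
group by action, sum of n:
action
buy      1559
share     696
Name: n, dtype: int64
reset_index():
  action     n
0    buy  1559
1  share   696
sort by n descending:
  action     n
0    buy  1559
1  share   696
add column n_x10 = t['n'] * 10:
  action     n  n_x10
0    buy  1559  15590
1  share   696   6960
Taking the value at position 0, column 'n_x10' gives 15590.

15590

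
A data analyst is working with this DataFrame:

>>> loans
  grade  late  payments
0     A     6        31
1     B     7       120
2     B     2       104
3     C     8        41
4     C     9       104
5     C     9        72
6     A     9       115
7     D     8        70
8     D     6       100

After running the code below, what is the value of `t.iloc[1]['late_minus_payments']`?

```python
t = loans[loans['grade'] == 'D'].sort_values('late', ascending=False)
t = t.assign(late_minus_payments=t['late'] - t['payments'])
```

filter rows where grade == 'D':
  grade  late  payments
7     D     8        70
8     D     6       100
sort by late descending:
  grade  late  payments
7     D     8        70
8     D     6       100
add column late_minus_payments = t['late'] - t['payments']:
  grade  late  payments  late_minus_payments
7     D     8        70                  -62
8     D     6       100                  -94
value at position 1, column 'late_minus_payments' → -94

-94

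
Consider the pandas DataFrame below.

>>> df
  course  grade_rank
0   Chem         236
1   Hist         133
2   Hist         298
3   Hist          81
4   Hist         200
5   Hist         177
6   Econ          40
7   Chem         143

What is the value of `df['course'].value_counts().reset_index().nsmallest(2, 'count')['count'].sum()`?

value_counts of course:
course
Hist    5
Chem    2
Econ    1
Name: count, dtype: int64
reset_index():
  course  count
0   Hist      5
1   Chem      2
2   Econ      1
take 2 rows with smallest count:
  course  count
2   Econ      1
1   Chem      2
The sum of column 'count' is 3.

3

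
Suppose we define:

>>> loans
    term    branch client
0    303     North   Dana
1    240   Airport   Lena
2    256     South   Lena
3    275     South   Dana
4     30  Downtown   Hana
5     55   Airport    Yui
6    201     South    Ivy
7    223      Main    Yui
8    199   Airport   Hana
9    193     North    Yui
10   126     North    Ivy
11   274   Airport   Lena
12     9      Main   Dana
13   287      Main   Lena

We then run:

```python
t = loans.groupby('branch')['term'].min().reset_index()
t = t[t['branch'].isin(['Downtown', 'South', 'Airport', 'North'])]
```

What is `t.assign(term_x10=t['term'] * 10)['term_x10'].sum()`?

4120

group by branch, min of term:
branch
Airport      55
Downtown     30
Main          9
North       126
South       201
Name: term, dtype: int64
reset_index():
     branch  term
0   Airport    55
1  Downtown    30
2      Main     9
3     North   126
4     South   201
filter rows where branch in ['Downtown', 'South', 'Airport', 'North']:
     branch  term
0   Airport    55
1  Downtown    30
3     North   126
4     South   201
add column term_x10 = t['term'] * 10:
     branch  term  term_x10
0   Airport    55       550
1  Downtown    30       300
3     North   126      1260
4     South   201      2010
The sum of column 'term_x10' is 4120.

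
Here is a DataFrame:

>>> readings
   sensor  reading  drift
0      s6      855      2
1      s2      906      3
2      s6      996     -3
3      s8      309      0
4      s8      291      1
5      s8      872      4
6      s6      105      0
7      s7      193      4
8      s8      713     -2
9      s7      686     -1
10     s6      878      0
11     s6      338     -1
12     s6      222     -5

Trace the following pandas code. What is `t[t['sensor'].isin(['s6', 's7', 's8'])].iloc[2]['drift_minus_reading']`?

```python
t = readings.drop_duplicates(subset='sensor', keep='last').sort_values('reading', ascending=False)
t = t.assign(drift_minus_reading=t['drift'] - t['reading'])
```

-227

drop duplicate sensor (keep=last):
   sensor  reading  drift
1      s2      906      3
8      s8      713     -2
9      s7      686     -1
12     s6      222     -5
sort by reading descending:
   sensor  reading  drift
1      s2      906      3
8      s8      713     -2
9      s7      686     -1
12     s6      222     -5
add column drift_minus_reading = t['drift'] - t['reading']:
   sensor  reading  drift  drift_minus_reading
1      s2      906      3                 -903
8      s8      713     -2                 -715
9      s7      686     -1                 -687
12     s6      222     -5                 -227
filter rows where sensor in ['s6', 's7', 's8']:
   sensor  reading  drift  drift_minus_reading
8      s8      713     -2                 -715
9      s7      686     -1                 -687
12     s6      222     -5                 -227
Taking the value at position 2, column 'drift_minus_reading' gives -227.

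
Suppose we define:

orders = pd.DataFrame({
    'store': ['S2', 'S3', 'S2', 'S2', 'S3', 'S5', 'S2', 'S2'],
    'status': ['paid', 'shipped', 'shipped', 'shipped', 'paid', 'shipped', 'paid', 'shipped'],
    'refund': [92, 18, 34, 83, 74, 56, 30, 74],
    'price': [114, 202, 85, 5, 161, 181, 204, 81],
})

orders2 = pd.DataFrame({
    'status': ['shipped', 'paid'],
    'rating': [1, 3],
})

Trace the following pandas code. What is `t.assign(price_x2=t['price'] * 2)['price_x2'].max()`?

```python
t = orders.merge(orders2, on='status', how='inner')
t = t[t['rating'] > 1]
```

408

merge on 'status' (how='inner') → 8 rows:
  store   status  refund  price  rating
0    S2     paid      92    114       3
1    S3  shipped      18    202       1
2    S2  shipped      34     85       1
3    S2  shipped      83      5       1
4    S3     paid      74    161       3
5    S5  shipped      56    181       1
6    S2     paid      30    204       3
7    S2  shipped      74     81       1
filter rows where rating > 1:
  store status  refund  price  rating
0    S2   paid      92    114       3
4    S3   paid      74    161       3
6    S2   paid      30    204       3
add column price_x2 = t['price'] * 2:
  store status  refund  price  rating  price_x2
0    S2   paid      92    114       3       228
4    S3   paid      74    161       3       322
6    S2   paid      30    204       3       408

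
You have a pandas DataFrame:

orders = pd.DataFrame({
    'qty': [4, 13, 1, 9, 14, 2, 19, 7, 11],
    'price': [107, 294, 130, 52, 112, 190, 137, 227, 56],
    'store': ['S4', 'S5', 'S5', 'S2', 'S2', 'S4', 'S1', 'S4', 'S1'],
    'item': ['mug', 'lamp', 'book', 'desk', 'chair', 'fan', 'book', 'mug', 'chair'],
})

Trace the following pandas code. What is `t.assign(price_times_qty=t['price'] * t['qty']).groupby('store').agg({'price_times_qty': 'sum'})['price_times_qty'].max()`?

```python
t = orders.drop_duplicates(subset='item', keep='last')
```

drop duplicate item (keep=last):
   qty  price store   item
1   13    294    S5   lamp
3    9     52    S2   desk
5    2    190    S4    fan
6   19    137    S1   book
7    7    227    S4    mug
8   11     56    S1  chair
add column price_times_qty = t['price'] * t['qty']:
   qty  price store   item  price_times_qty
1   13    294    S5   lamp             3822
3    9     52    S2   desk              468
5    2    190    S4    fan              380
6   19    137    S1   book             2603
7    7    227    S4    mug             1589
8   11     56    S1  chair              616
group by store, sum of price_times_qty:
       price_times_qty
store                 
S1                3219
S2                 468
S4                1969
S5                3822
The max of column 'price_times_qty' is 3822.

3822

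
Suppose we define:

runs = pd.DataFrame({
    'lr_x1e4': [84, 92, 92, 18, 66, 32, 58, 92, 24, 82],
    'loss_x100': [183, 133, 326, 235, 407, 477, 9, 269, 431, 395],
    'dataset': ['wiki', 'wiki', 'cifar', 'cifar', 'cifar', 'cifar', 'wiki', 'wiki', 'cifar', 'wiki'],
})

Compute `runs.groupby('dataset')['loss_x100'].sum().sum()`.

group by dataset, sum of loss_x100:
dataset
cifar    1876
wiki      989
Name: loss_x100, dtype: int64
Finally, sum of the resulting series = 2865.

2865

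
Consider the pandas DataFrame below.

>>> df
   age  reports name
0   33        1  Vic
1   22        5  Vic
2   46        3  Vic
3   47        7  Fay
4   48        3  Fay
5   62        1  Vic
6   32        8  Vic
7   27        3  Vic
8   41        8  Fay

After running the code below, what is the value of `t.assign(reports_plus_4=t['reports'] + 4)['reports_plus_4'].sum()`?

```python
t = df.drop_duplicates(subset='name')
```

drop duplicate name (keep=first):
   age  reports name
0   33        1  Vic
3   47        7  Fay
add column reports_plus_4 = t['reports'] + 4:
   age  reports name  reports_plus_4
0   33        1  Vic               5
3   47        7  Fay              11
Hence 16.

16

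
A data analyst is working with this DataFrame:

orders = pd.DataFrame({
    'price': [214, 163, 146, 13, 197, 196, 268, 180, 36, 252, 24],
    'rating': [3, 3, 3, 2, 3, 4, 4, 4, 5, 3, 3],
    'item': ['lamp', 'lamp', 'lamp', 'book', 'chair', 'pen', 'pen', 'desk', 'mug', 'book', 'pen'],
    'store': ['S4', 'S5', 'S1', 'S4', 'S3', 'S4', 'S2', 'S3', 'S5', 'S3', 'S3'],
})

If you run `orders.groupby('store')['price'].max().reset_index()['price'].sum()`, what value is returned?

group by store, max of price:
store
S1    146
S2    268
S3    252
S4    214
S5    163
Name: price, dtype: int64
reset_index():
  store  price
0    S1    146
1    S2    268
2    S3    252
3    S4    214
4    S5    163

1043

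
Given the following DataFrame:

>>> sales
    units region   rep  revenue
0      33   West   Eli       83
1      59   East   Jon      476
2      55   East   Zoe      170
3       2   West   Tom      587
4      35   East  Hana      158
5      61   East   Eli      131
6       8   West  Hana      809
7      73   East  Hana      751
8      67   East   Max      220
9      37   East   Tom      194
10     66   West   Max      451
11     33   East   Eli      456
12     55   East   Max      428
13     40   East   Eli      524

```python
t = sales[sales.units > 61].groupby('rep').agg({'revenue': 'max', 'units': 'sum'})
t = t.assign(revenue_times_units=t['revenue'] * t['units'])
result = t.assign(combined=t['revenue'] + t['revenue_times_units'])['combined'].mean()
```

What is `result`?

filter rows where units > 61:
    units region   rep  revenue
7      73   East  Hana      751
8      67   East   Max      220
10     66   West   Max      451
group by rep: max(revenue), sum(units):
      revenue  units
rep                 
Hana      751     73
Max       451    133
add column revenue_times_units = t['revenue'] * t['units']:
      revenue  units  revenue_times_units
rep                                      
Hana      751     73                54823
Max       451    133                59983
add column combined = t['revenue'] + t['revenue_times_units']:
      revenue  units  revenue_times_units  combined
rep                                                
Hana      751     73                54823     55574
Max       451    133                59983     60434
Taking the mean of column 'combined' gives 58004.0.

58004.0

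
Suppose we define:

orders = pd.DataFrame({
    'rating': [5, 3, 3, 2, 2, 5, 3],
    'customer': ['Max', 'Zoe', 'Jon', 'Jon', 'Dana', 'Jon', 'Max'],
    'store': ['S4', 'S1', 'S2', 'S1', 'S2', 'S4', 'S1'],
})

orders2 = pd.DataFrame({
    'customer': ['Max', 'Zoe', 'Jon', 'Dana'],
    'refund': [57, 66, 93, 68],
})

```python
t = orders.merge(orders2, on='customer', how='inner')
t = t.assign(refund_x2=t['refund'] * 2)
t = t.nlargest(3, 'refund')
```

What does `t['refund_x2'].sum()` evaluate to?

558

merge on 'customer' (how='inner') → 7 rows:
   rating customer store  refund
0       5      Max    S4      57
1       3      Zoe    S1      66
2       3      Jon    S2      93
3       2      Jon    S1      93
4       2     Dana    S2      68
5       5      Jon    S4      93
6       3      Max    S1      57
add column refund_x2 = t['refund'] * 2:
   rating customer store  refund  refund_x2
0       5      Max    S4      57        114
1       3      Zoe    S1      66        132
2       3      Jon    S2      93        186
3       2      Jon    S1      93        186
4       2     Dana    S2      68        136
5       5      Jon    S4      93        186
6       3      Max    S1      57        114
take 3 rows with largest refund:
   rating customer store  refund  refund_x2
2       3      Jon    S2      93        186
3       2      Jon    S1      93        186
5       5      Jon    S4      93        186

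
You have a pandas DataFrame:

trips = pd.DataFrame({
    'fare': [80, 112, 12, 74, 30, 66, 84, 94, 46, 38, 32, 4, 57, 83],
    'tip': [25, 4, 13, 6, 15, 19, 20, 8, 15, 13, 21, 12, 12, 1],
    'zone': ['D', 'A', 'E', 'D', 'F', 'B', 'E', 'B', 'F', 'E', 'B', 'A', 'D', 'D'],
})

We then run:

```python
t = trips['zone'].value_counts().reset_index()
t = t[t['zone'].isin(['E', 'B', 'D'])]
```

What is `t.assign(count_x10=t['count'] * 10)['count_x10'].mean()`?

33.3333333333

value_counts of zone:
zone
D    4
E    3
B    3
A    2
F    2
Name: count, dtype: int64
reset_index():
  zone  count
0    D      4
1    E      3
2    B      3
3    A      2
4    F      2
filter rows where zone in ['E', 'B', 'D']:
  zone  count
0    D      4
1    E      3
2    B      3
add column count_x10 = t['count'] * 10:
  zone  count  count_x10
0    D      4         40
1    E      3         30
2    B      3         30
The mean of column 'count_x10' is 33.3333333333.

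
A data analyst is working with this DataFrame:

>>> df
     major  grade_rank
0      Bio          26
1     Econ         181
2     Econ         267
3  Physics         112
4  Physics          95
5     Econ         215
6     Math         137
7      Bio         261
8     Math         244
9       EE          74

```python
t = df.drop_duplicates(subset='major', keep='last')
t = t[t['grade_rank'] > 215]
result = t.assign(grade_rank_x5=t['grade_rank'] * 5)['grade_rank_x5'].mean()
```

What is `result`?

1262.5

drop duplicate major (keep=last):
     major  grade_rank
4  Physics          95
5     Econ         215
7      Bio         261
8     Math         244
9       EE          74
filter rows where grade_rank > 215:
  major  grade_rank
7   Bio         261
8  Math         244
add column grade_rank_x5 = t['grade_rank'] * 5:
  major  grade_rank  grade_rank_x5
7   Bio         261           1305
8  Math         244           1220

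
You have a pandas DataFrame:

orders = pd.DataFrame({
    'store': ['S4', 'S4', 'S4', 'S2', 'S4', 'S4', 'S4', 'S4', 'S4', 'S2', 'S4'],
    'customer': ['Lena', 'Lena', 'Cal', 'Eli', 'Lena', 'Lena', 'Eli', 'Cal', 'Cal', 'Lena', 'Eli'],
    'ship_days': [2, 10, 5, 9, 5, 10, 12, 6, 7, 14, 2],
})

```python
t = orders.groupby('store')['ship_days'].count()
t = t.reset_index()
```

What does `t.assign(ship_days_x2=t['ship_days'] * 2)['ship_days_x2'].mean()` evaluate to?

group by store, count of ship_days:
store
S2    2
S4    9
Name: ship_days, dtype: int64
reset_index():
  store  ship_days
0    S2          2
1    S4          9
add column ship_days_x2 = t['ship_days'] * 2:
  store  ship_days  ship_days_x2
0    S2          2             4
1    S4          9            18
Finally, mean of column 'ship_days_x2' = 11.0.

11.0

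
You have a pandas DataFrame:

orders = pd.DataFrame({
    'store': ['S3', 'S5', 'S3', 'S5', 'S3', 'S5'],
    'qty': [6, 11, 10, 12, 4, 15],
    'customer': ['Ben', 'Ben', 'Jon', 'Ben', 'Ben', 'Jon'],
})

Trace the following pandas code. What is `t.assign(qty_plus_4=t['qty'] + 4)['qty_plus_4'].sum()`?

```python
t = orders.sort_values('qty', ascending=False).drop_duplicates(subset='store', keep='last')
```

23

sort by qty descending:
  store  qty customer
5    S5   15      Jon
3    S5   12      Ben
1    S5   11      Ben
2    S3   10      Jon
0    S3    6      Ben
4    S3    4      Ben
drop duplicate store (keep=last):
  store  qty customer
1    S5   11      Ben
4    S3    4      Ben
add column qty_plus_4 = t['qty'] + 4:
  store  qty customer  qty_plus_4
1    S5   11      Ben          15
4    S3    4      Ben           8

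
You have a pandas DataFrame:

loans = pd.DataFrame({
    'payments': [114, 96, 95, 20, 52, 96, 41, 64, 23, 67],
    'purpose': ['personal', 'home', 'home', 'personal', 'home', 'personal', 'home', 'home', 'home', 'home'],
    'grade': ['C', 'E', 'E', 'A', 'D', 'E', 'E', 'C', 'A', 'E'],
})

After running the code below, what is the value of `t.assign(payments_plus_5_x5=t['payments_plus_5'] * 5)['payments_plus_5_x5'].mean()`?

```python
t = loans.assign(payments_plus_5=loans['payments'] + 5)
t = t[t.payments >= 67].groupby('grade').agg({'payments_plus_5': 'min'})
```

add column payments_plus_5 = loans['payments'] + 5:
   payments   purpose grade  payments_plus_5
0       114  personal     C              119
1        96      home     E              101
2        95      home     E              100
3        20  personal     A               25
4        52      home     D               57
5        96  personal     E              101
6        41      home     E               46
7        64      home     C               69
8        23      home     A               28
9        67      home     E               72
filter rows where payments >= 67:
   payments   purpose grade  payments_plus_5
0       114  personal     C              119
1        96      home     E              101
2        95      home     E              100
5        96  personal     E              101
9        67      home     E               72
group by grade, min of payments_plus_5:
       payments_plus_5
grade                 
C                  119
E                   72
add column payments_plus_5_x5 = t['payments_plus_5'] * 5:
       payments_plus_5  payments_plus_5_x5
grade                                     
C                  119                 595
E                   72                 360

477.5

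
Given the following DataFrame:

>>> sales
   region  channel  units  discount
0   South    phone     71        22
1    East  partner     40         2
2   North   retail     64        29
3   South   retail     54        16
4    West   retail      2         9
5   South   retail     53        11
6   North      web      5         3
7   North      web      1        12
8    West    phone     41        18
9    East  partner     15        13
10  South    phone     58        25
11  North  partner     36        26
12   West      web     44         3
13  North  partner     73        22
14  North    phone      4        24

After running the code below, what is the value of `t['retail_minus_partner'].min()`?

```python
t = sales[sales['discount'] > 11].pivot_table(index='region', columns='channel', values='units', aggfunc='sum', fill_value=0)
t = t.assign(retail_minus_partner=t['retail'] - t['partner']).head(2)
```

-45

filter rows where discount > 11:
   region  channel  units  discount
0   South    phone     71        22
2   North   retail     64        29
3   South   retail     54        16
7   North      web      1        12
8    West    phone     41        18
9    East  partner     15        13
10  South    phone     58        25
11  North  partner     36        26
13  North  partner     73        22
14  North    phone      4        24
pivot: rows=region, cols=channel, sum(units):
channel  partner  phone  retail  web
region                              
East          15      0       0    0
North        109      4      64    1
South          0    129      54    0
West           0     41       0    0
add column retail_minus_partner = t['retail'] - t['partner']:
channel  partner  phone  retail  web  retail_minus_partner
region                                                    
East          15      0       0    0                   -15
North        109      4      64    1                   -45
South          0    129      54    0                    54
West           0     41       0    0                     0
take first 2 rows:
channel  partner  phone  retail  web  retail_minus_partner
region                                                    
East          15      0       0    0                   -15
North        109      4      64    1                   -45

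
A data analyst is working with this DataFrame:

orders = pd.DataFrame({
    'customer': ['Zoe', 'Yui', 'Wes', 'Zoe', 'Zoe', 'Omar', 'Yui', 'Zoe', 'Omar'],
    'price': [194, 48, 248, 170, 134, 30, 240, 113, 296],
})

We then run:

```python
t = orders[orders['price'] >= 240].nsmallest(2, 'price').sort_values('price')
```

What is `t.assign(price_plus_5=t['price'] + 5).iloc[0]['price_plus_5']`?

filter rows where price >= 240:
  customer  price
2      Wes    248
6      Yui    240
8     Omar    296
take 2 rows with smallest price:
  customer  price
6      Yui    240
2      Wes    248
sort by price:
  customer  price
6      Yui    240
2      Wes    248
add column price_plus_5 = t['price'] + 5:
  customer  price  price_plus_5
6      Yui    240           245
2      Wes    248           253
Reading off the value at position 0, column 'price_plus_5', we get 245.

245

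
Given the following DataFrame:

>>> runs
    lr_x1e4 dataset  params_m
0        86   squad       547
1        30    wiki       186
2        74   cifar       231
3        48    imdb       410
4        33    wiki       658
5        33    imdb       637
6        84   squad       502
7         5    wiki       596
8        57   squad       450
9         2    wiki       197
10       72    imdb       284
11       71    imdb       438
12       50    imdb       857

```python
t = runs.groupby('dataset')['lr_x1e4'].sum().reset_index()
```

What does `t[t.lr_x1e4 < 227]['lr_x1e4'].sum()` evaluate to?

group by dataset, sum of lr_x1e4:
dataset
cifar     74
imdb     274
squad    227
wiki      70
Name: lr_x1e4, dtype: int64
reset_index():
  dataset  lr_x1e4
0   cifar       74
1    imdb      274
2   squad      227
3    wiki       70
filter rows where lr_x1e4 < 227:
  dataset  lr_x1e4
0   cifar       74
3    wiki       70
Then the sum of column 'lr_x1e4': 144

144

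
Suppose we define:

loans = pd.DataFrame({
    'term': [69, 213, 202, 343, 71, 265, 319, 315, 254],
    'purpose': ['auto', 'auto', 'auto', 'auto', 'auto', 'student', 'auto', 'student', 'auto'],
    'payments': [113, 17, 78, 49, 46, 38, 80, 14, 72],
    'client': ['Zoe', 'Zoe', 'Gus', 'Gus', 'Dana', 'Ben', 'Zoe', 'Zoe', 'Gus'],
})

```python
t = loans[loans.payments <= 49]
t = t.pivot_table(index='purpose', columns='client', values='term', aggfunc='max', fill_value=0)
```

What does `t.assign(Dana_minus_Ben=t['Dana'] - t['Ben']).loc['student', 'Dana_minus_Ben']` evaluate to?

filter rows where payments <= 49:
   term  purpose  payments client
1   213     auto        17    Zoe
3   343     auto        49    Gus
4    71     auto        46   Dana
5   265  student        38    Ben
7   315  student        14    Zoe
pivot: rows=purpose, cols=client, max(term):
client   Ben  Dana  Gus  Zoe
purpose                     
auto       0    71  343  213
student  265     0    0  315
add column Dana_minus_Ben = t['Dana'] - t['Ben']:
client   Ben  Dana  Gus  Zoe  Dana_minus_Ben
purpose                                     
auto       0    71  343  213              71
student  265     0    0  315            -265
Finally, value at row 'student', column 'Dana_minus_Ben' = -265.

-265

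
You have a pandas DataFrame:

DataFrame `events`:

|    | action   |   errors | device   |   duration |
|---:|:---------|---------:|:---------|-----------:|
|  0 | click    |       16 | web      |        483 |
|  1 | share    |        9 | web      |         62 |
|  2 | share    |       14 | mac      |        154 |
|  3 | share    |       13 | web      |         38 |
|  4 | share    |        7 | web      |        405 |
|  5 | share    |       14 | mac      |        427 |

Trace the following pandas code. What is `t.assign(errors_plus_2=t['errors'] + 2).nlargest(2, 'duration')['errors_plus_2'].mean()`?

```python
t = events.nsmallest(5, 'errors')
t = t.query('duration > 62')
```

12.5

take 5 rows with smallest errors:
  action  errors device  duration
4  share       7    web       405
1  share       9    web        62
3  share      13    web        38
2  share      14    mac       154
5  share      14    mac       427
filter rows where duration > 62:
  action  errors device  duration
4  share       7    web       405
2  share      14    mac       154
5  share      14    mac       427
add column errors_plus_2 = t['errors'] + 2:
  action  errors device  duration  errors_plus_2
4  share       7    web       405              9
2  share      14    mac       154             16
5  share      14    mac       427             16
take 2 rows with largest duration:
  action  errors device  duration  errors_plus_2
5  share      14    mac       427             16
4  share       7    web       405              9
Hence 12.5.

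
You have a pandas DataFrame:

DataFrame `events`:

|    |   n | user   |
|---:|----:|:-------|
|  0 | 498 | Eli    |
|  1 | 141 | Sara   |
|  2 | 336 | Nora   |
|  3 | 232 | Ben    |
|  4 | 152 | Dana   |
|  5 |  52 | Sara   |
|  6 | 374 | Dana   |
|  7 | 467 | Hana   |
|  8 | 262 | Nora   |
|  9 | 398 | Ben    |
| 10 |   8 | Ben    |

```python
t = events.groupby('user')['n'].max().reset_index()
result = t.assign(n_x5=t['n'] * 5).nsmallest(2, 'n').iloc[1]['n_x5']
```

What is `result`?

1680

group by user, max of n:
user
Ben     398
Dana    374
Eli     498
Hana    467
Nora    336
Sara    141
Name: n, dtype: int64
reset_index():
   user    n
0   Ben  398
1  Dana  374
2   Eli  498
3  Hana  467
4  Nora  336
5  Sara  141
add column n_x5 = t['n'] * 5:
   user    n  n_x5
0   Ben  398  1990
1  Dana  374  1870
2   Eli  498  2490
3  Hana  467  2335
4  Nora  336  1680
5  Sara  141   705
take 2 rows with smallest n:
   user    n  n_x5
5  Sara  141   705
4  Nora  336  1680
Hence 1680.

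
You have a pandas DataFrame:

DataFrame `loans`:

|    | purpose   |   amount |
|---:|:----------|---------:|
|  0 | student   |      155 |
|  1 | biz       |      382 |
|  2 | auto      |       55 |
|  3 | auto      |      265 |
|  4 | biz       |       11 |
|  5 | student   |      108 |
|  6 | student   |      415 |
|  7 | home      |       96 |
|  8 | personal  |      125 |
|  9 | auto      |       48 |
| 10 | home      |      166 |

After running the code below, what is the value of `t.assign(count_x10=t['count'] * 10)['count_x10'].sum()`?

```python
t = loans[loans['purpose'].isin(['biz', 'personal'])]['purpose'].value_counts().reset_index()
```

filter rows where purpose in ['biz', 'personal']:
    purpose  amount
1       biz     382
4       biz      11
8  personal     125
value_counts of purpose:
purpose
biz         2
personal    1
Name: count, dtype: int64
reset_index():
    purpose  count
0       biz      2
1  personal      1
add column count_x10 = t['count'] * 10:
    purpose  count  count_x10
0       biz      2         20
1  personal      1         10
The sum of column 'count_x10' is 30.

30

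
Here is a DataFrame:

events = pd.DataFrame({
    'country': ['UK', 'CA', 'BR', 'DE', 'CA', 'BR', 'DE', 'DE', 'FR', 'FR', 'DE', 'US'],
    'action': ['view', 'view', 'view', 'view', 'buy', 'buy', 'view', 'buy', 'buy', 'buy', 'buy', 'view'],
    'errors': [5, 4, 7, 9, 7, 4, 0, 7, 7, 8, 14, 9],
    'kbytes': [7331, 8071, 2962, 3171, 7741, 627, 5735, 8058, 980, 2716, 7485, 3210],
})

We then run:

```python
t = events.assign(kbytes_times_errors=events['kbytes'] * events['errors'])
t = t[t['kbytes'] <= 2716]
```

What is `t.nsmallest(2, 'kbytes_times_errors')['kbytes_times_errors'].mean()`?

4684.0

add column kbytes_times_errors = events['kbytes'] * events['errors']:
   country action  errors  kbytes  kbytes_times_errors
0       UK   view       5    7331                36655
1       CA   view       4    8071                32284
2       BR   view       7    2962                20734
3       DE   view       9    3171                28539
4       CA    buy       7    7741                54187
5       BR    buy       4     627                 2508
6       DE   view       0    5735                    0
7       DE    buy       7    8058                56406
8       FR    buy       7     980                 6860
9       FR    buy       8    2716                21728
10      DE    buy      14    7485               104790
11      US   view       9    3210                28890
filter rows where kbytes <= 2716:
  country action  errors  kbytes  kbytes_times_errors
5      BR    buy       4     627                 2508
8      FR    buy       7     980                 6860
9      FR    buy       8    2716                21728
take 2 rows with smallest kbytes_times_errors:
  country action  errors  kbytes  kbytes_times_errors
5      BR    buy       4     627                 2508
8      FR    buy       7     980                 6860
mean of column 'kbytes_times_errors' → 4684.0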